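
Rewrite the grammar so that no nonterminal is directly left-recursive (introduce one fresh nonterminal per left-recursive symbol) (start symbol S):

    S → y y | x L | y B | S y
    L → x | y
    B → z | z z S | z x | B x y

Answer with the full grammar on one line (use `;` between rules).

Directly left-recursive nonterminals: S, B.
For S: α = {y}, β = {y y, x L, y B}. Rewrite as S → β S' and S' → α S' | ε.
For B: α = {x y}, β = {z, z z S, z x}. Rewrite as B → β B' and B' → α B' | ε.

S → y y S' | x L S' | y B S'; L → x | y; B → z B' | z z S B' | z x B'; S' → y S' | ε; B' → x y B' | ε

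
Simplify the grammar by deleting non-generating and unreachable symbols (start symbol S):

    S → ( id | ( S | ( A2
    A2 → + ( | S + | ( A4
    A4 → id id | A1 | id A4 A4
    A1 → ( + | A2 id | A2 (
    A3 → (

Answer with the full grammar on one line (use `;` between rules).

Generating nonterminals: {A1, A2, A3, A4, S}.
Reachable from S after that: {A1, A2, A4, S}.
Removed useless symbols: {A3} and every production mentioning them.

S → ( id | ( S | ( A2; A2 → + ( | S + | ( A4; A4 → id id | A1 | id A4 A4; A1 → ( + | A2 id | A2 (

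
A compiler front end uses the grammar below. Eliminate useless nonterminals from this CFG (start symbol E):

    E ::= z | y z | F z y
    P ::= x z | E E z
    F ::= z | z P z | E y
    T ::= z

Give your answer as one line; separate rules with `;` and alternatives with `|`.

Generating nonterminals: {E, F, P, T}.
Reachable from E after that: {E, F, P}.
Removed useless symbols: {T} and every production mentioning them.

E ::= z | y z | F z y; P ::= x z | E E z; F ::= z | z P z | E y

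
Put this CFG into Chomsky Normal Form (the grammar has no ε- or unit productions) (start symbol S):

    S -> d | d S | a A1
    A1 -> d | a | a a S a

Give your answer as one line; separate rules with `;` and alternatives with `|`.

Introduce a nonterminal for each terminal appearing in a rule of length ≥ 2: X1 → d, X2 → a.
Binarize each right-hand side of length ≥ 3 by chaining fresh nonterminals (Y1, Y2, …): affected rules were A1 → X2 X2 S X2.

S -> d | X1 S | X2 A1; A1 -> d | a | X2 Y1; X1 -> d; X2 -> a; Y1 -> X2 Y2; Y2 -> S X2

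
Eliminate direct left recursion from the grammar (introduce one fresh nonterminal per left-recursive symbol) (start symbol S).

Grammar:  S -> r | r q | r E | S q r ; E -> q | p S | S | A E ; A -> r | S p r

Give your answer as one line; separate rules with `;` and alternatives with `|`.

S -> r S' | r q S' | r E S'; E -> q | p S | S | A E; A -> r | S p r; S' -> q r S' | epsilon

S is directly left-recursive.
For S: α = {q r}, β = {r, r q, r E}. Rewrite as S → β S' and S' → α S' | ε.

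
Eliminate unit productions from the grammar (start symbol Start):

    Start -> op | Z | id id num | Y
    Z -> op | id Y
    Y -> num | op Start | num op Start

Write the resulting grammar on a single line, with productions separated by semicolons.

Start -> op | id Y | id id num | num | op Start | num op Start; Z -> op | id Y; Y -> num | op Start | num op Start

Unit pairs: Start ⇒* {Y, Z}.
For every A with A ⇒* B via unit rules, add B's non-unit alternatives to A; then delete every rule of the form X → Y.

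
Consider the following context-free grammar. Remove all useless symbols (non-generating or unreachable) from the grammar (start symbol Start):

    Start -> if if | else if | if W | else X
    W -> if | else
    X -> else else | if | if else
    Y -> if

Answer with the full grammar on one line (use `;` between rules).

Start -> if if | else if | if W | else X; W -> if | else; X -> else else | if | if else

Generating nonterminals: {Start, W, X, Y}.
Reachable from Start after that: {Start, W, X}.
Removed useless symbols: {Y} and every production mentioning them.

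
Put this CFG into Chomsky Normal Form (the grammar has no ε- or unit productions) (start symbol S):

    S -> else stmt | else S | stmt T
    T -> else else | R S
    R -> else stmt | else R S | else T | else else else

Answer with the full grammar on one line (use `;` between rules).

Introduce a nonterminal for each terminal appearing in a rule of length ≥ 2: X1 → else, X2 → stmt.
Binarize each right-hand side of length ≥ 3 by chaining fresh nonterminals (Y1, Y2, …): affected rules were R → X1 R S; R → X1 X1 X1.

S -> X1 X2 | X1 S | X2 T; T -> X1 X1 | R S; R -> X1 X2 | X1 Y1 | X1 T | X1 Y2; X1 -> else; X2 -> stmt; Y1 -> R S; Y2 -> X1 X1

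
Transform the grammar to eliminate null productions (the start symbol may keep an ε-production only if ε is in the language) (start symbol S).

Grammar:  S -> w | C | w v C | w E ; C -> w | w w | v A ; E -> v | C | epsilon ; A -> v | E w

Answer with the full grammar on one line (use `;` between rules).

S -> w | C | w v C | w E; C -> w | w w | v A; E -> v | C; A -> v | E w | w

The nullable symbols are {E}.
ε ∉ L(G), so no ε-production is kept.
For each production, add variants omitting each subset of nullable occurrences: A → E w gives E w | w.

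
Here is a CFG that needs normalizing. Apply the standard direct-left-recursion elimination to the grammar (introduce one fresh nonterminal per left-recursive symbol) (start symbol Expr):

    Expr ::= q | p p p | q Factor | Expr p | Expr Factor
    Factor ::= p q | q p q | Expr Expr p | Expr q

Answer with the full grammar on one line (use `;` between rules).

Expr ::= q Expr1 | p p p Expr1 | q Factor Expr1; Factor ::= p q | q p q | Expr Expr p | Expr q; Expr1 ::= p Expr1 | Factor Expr1 | ε

Left recursion appears on Expr.
For Expr: α = {p, Factor}, β = {q, p p p, q Factor}. Rewrite as Expr → β Expr1 and Expr1 → α Expr1 | ε.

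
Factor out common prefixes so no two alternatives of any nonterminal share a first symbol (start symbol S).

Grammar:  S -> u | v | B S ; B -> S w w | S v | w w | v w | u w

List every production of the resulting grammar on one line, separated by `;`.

B has alternatives sharing prefix 'S': factor to B → S B' with B' → w w | v.

S -> u | v | B S; B -> w w | v w | u w | S B'; B' -> w w | v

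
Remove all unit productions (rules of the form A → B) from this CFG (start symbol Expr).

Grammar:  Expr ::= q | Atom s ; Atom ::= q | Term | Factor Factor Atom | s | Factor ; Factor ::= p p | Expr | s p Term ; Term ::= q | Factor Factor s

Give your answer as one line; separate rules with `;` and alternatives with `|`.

Unit pairs: Atom ⇒* {Expr, Factor, Term}; Factor ⇒* {Expr}.
Replace each nonterminal's rules with the union of the non-unit rules of every nonterminal it unit-derives.

Expr ::= q | Atom s; Atom ::= q | Factor Factor s | Factor Factor Atom | s | p p | s p Term | Atom s; Factor ::= p p | s p Term | q | Atom s; Term ::= q | Factor Factor s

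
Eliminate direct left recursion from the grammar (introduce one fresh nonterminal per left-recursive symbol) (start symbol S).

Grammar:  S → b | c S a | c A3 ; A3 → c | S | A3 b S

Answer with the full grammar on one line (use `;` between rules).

S → b | c S a | c A3; A3 → c A3' | S A3'; A3' → b S A3' | ε

A3 is directly left-recursive.
For A3: α = {b S}, β = {c, S}. Rewrite as A3 → β A3' and A3' → α A3' | ε.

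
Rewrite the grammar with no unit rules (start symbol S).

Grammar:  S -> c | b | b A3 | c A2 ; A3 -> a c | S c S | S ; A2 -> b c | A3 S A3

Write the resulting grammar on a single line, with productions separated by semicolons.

Unit pairs: A3 ⇒* {S}.
For every A with A ⇒* B via unit rules, add B's non-unit alternatives to A; then delete every rule of the form X → Y.

S -> c | b | b A3 | c A2; A3 -> c | b | b A3 | c A2 | a c | S c S; A2 -> b c | A3 S A3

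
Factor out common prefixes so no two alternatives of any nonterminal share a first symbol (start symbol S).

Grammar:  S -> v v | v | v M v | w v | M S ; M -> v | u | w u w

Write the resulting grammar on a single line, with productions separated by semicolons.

S -> w v | M S | v S'; M -> v | u | w u w; S' -> v | ε | M v

S has alternatives sharing prefix 'v': factor to S → v S' with S' → v | ε | M v.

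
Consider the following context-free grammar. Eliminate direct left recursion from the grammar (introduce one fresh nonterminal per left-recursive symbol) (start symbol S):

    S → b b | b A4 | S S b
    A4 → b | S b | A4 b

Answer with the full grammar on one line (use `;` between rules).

Left recursion appears on S, A4.
For S: α = {S b}, β = {b b, b A4}. Rewrite as S → β S' and S' → α S' | ε.
For A4: α = {b}, β = {b, S b}. Rewrite as A4 → β A4' and A4' → α A4' | ε.

S → b b S' | b A4 S'; A4 → b A4' | S b A4'; S' → S b S' | ε; A4' → b A4' | ε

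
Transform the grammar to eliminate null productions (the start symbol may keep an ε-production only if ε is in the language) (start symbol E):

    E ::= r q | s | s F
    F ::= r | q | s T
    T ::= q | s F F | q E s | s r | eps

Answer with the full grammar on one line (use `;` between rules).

E ::= r q | s | s F; F ::= r | q | s T | s; T ::= q | s F F | q E s | s r

Nullable set = {T}.
ε ∉ L(G), so no ε-production is kept.
Add the nullable-subset variants: F → s T gives s T | s.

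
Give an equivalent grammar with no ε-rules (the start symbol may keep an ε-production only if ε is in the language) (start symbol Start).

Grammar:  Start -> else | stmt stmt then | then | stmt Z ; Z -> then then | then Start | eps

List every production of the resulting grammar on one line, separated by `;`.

Start -> else | stmt stmt then | then | stmt Z | stmt; Z -> then then | then Start

Nullable set = {Z}.
ε ∉ L(G), so no ε-production is kept.
Expand every rule over subsets of its nullable positions: Start → stmt Z gives stmt Z | stmt.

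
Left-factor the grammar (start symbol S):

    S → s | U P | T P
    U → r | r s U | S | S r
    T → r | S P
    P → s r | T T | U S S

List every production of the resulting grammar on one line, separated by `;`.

U has alternatives sharing prefix 'r': factor to U → r U' with U' → ε | s U.
U has alternatives sharing prefix 'S': factor to U → S U'' with U'' → ε | r.

S → s | U P | T P; U → r U' | S U''; T → r | S P; P → s r | T T | U S S; U' → ε | s U; U'' → ε | r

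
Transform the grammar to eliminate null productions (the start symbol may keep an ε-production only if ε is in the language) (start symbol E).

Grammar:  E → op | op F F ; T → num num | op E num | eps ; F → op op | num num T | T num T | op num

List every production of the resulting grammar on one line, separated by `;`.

Nullable set = {T}.
ε ∉ L(G), so no ε-production is kept.
Add the nullable-subset variants: F → num num T gives num num T | num num. F → T num T gives T num T | T num | num T | num.

E → op | op F F; T → num num | op E num; F → op op | num num T | num num | T num T | T num | num T | num | op num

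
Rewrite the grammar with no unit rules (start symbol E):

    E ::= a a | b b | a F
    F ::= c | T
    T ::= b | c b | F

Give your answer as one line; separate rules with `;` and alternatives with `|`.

E ::= a a | b b | a F; F ::= c | b | c b; T ::= c | b | c b

Unit pairs: F ⇒* {T}; T ⇒* {F}.
For each unit pair (A, B), copy every non-unit production of B to A, then drop all unit productions.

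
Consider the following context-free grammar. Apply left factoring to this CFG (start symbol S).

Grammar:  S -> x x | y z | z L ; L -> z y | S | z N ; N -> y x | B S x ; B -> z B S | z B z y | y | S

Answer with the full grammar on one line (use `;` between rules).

L has alternatives sharing prefix 'z': factor to L → z L' with L' → y | N.
B has alternatives sharing prefix 'z B': factor to B → z B B' with B' → S | z y.

S -> x x | y z | z L; L -> S | z L'; N -> y x | B S x; B -> y | S | z B B'; L' -> y | N; B' -> S | z y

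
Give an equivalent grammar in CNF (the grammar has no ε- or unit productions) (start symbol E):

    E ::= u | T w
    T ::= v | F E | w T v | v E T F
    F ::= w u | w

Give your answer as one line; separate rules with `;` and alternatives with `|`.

Introduce a nonterminal for each terminal appearing in a rule of length ≥ 2: X1 → w, X2 → v, X3 → u.
Binarize each right-hand side of length ≥ 3 by chaining fresh nonterminals (Y1, Y2, …): affected rules were T → X1 T X2; T → X2 E T F.

E ::= u | T X1; T ::= v | F E | X1 Y1 | X2 Y2; F ::= X1 X3 | w; X1 ::= w; X2 ::= v; X3 ::= u; Y1 ::= T X2; Y2 ::= E Y3; Y3 ::= T F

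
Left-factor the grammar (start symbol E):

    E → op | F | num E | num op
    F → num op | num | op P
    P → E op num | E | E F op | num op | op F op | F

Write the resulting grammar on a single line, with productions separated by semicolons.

E → op | F | num E'; F → op P | num F'; P → num op | op F op | F | E P'; E' → E | op; F' → op | ε; P' → op num | ε | F op

E has alternatives sharing prefix 'num': factor to E → num E' with E' → E | op.
F has alternatives sharing prefix 'num': factor to F → num F' with F' → op | ε.
P has alternatives sharing prefix 'E': factor to P → E P' with P' → op num | ε | F op.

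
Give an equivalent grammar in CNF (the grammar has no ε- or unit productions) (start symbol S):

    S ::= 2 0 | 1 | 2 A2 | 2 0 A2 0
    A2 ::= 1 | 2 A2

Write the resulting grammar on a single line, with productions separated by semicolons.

S ::= X1 X2 | 1 | X1 A2 | X1 Y1; A2 ::= 1 | X1 A2; X1 ::= 2; X2 ::= 0; Y1 ::= X2 Y2; Y2 ::= A2 X2

Introduce a nonterminal for each terminal appearing in a rule of length ≥ 2: X1 → 2, X2 → 0.
Binarize each right-hand side of length ≥ 3 by chaining fresh nonterminals (Y1, Y2, …): affected rules were S → X1 X2 A2 X2.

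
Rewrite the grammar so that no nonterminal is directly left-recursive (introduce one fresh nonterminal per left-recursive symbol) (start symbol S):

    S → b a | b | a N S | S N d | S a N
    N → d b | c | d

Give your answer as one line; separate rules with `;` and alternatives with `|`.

S is directly left-recursive.
For S: α = {N d, a N}, β = {b a, b, a N S}. Rewrite as S → β S' and S' → α S' | ε.

S → b a S' | b S' | a N S S'; N → d b | c | d; S' → N d S' | a N S' | ε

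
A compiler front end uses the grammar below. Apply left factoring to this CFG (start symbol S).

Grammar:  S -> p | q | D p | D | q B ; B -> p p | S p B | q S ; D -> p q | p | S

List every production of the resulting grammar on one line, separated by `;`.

S has alternatives sharing prefix 'q': factor to S → q S' with S' → ε | B.
S has alternatives sharing prefix 'D': factor to S → D S'' with S'' → p | ε.
D has alternatives sharing prefix 'p': factor to D → p D' with D' → q | ε.

S -> p | q S' | D S''; B -> p p | S p B | q S; D -> S | p D'; S' -> ε | B; S'' -> p | ε; D' -> q | ε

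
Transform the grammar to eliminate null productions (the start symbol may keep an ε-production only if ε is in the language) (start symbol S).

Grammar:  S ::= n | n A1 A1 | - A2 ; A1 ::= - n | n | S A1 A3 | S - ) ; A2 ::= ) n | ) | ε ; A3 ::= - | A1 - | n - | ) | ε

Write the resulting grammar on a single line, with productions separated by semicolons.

S ::= n | n A1 A1 | - A2 | -; A1 ::= - n | n | S A1 A3 | S A1 | S - ); A2 ::= ) n | ); A3 ::= - | A1 - | n - | )

The nullable symbols are {A2, A3}.
ε ∉ L(G), so no ε-production is kept.
For each production, add variants omitting each subset of nullable occurrences: S → - A2 gives - A2 | -. A1 → S A1 A3 gives S A1 A3 | S A1.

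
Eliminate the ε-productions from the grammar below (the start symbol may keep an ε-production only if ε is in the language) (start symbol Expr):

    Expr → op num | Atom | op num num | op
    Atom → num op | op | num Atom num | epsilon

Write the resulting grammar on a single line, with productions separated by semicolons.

The nullable symbols are {Atom, Expr}.
ε ∈ L(G) since Expr is nullable, so keep Expr → ε.
Expand every rule over subsets of its nullable positions: Atom → num Atom num gives num Atom num | num num.

Expr → op num | Atom | op num num | op | epsilon; Atom → num op | op | num Atom num | num num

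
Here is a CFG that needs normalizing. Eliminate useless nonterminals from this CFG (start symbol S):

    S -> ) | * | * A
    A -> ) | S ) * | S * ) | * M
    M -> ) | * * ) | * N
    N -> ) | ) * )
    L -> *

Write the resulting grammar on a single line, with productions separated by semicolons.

Generating nonterminals: {A, L, M, N, S}.
Reachable from S after that: {A, M, N, S}.
Removed useless symbols: {L} and every production mentioning them.

S -> ) | * | * A; A -> ) | S ) * | S * ) | * M; M -> ) | * * ) | * N; N -> ) | ) * )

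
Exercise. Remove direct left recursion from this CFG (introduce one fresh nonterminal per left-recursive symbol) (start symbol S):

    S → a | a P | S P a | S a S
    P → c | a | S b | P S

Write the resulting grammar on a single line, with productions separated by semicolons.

Left recursion appears on S, P.
For S: α = {P a, a S}, β = {a, a P}. Rewrite as S → β S' and S' → α S' | ε.
For P: α = {S}, β = {c, a, S b}. Rewrite as P → β P' and P' → α P' | ε.

S → a S' | a P S'; P → c P' | a P' | S b P'; S' → P a S' | a S S' | ε; P' → S P' | ε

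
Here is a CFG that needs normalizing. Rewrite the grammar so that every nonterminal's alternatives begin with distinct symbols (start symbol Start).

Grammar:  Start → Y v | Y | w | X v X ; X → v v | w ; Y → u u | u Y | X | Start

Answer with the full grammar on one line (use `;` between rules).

Start → w | X v X | Y Start1; X → v v | w; Y → X | Start | u Y1; Start1 → v | ε; Y1 → u | Y

Start has alternatives sharing prefix 'Y': factor to Start → Y Start1 with Start1 → v | ε.
Y has alternatives sharing prefix 'u': factor to Y → u Y1 with Y1 → u | Y.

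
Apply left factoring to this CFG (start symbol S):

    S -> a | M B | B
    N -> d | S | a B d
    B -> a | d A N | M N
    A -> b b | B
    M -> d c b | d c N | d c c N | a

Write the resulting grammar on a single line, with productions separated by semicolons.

M has alternatives sharing prefix 'd c': factor to M → d c M' with M' → b | N | c N.

S -> a | M B | B; N -> d | S | a B d; B -> a | d A N | M N; A -> b b | B; M -> a | d c M'; M' -> b | N | c N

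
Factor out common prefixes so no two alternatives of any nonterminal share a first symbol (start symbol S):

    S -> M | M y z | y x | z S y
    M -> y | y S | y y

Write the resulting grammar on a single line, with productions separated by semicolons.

S -> y x | z S y | M S'; M -> y M'; S' -> epsilon | y z; M' -> epsilon | S | y

S has alternatives sharing prefix 'M': factor to S → M S' with S' → ε | y z.
M has alternatives sharing prefix 'y': factor to M → y M' with M' → ε | S | y.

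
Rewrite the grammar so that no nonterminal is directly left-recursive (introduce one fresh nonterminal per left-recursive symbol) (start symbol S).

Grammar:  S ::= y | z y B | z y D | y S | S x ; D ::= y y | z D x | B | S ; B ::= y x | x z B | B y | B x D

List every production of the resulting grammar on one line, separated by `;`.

S ::= y S' | z y B S' | z y D S' | y S S'; D ::= y y | z D x | B | S; B ::= y x B' | x z B B'; S' ::= x S' | ε; B' ::= y B' | x D B' | ε

S, B are directly left-recursive.
For S: α = {x}, β = {y, z y B, z y D, y S}. Rewrite as S → β S' and S' → α S' | ε.
For B: α = {y, x D}, β = {y x, x z B}. Rewrite as B → β B' and B' → α B' | ε.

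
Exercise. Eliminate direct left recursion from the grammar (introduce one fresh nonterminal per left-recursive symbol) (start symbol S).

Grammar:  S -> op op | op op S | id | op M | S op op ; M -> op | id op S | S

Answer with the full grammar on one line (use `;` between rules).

Directly left-recursive nonterminal: S.
For S: α = {op op}, β = {op op, op op S, id, op M}. Rewrite as S → β S' and S' → α S' | ε.

S -> op op S' | op op S S' | id S' | op M S'; M -> op | id op S | S; S' -> op op S' | ε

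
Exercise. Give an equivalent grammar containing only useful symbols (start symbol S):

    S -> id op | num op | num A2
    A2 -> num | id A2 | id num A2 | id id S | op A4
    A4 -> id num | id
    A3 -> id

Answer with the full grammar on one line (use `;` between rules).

Generating nonterminals: {A2, A3, A4, S}.
Reachable from S after that: {A2, A4, S}.
Removed useless symbols: {A3} and every production mentioning them.

S -> id op | num op | num A2; A2 -> num | id A2 | id num A2 | id id S | op A4; A4 -> id num | id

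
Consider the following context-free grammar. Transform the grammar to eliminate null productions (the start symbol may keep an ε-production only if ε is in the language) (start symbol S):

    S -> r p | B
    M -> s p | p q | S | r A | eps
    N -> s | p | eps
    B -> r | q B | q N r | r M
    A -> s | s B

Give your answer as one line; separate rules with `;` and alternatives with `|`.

Nullable set = {M, N}.
ε ∉ L(G), so no ε-production is kept.
Expand every rule over subsets of its nullable positions: B → q N r gives q N r | q r.

S -> r p | B; M -> s p | p q | S | r A; N -> s | p; B -> r | q B | q N r | q r | r M; A -> s | s B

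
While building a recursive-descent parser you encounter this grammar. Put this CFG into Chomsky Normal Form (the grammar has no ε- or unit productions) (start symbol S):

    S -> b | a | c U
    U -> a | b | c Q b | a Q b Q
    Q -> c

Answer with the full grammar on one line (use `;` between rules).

S -> b | a | X1 U; U -> a | b | X1 Y1 | X3 Y2; Q -> c; X1 -> c; X2 -> b; X3 -> a; Y1 -> Q X2; Y2 -> Q Y3; Y3 -> X2 Q

Introduce a nonterminal for each terminal appearing in a rule of length ≥ 2: X1 → c, X2 → b, X3 → a.
Binarize each right-hand side of length ≥ 3 by chaining fresh nonterminals (Y1, Y2, …): affected rules were U → X1 Q X2; U → X3 Q X2 Q.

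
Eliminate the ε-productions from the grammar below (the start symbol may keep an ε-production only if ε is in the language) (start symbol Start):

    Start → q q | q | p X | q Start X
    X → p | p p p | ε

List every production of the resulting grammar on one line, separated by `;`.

Nullable nonterminals: {X}.
ε ∉ L(G), so no ε-production is kept.
For each production, add variants omitting each subset of nullable occurrences: Start → p X gives p X | p. Start → q Start X gives q Start X | q Start.

Start → q q | q | p X | p | q Start X | q Start; X → p | p p p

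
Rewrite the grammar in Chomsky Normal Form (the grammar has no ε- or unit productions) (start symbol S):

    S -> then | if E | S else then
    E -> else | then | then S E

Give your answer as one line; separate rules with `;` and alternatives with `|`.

Introduce a nonterminal for each terminal appearing in a rule of length ≥ 2: X1 → if, X2 → else, X3 → then.
Binarize each right-hand side of length ≥ 3 by chaining fresh nonterminals (Y1, Y2, …): affected rules were S → S X2 X3; E → X3 S E.

S -> then | X1 E | S Y1; E -> else | then | X3 Y2; X1 -> if; X2 -> else; X3 -> then; Y1 -> X2 X3; Y2 -> S E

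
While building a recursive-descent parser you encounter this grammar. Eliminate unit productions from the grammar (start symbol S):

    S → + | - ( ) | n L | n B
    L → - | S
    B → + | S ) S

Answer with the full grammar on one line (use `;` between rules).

S → + | - ( ) | n L | n B; L → - | + | - ( ) | n L | n B; B → + | S ) S

Unit pairs: L ⇒* {S}.
Replace each nonterminal's rules with the union of the non-unit rules of every nonterminal it unit-derives.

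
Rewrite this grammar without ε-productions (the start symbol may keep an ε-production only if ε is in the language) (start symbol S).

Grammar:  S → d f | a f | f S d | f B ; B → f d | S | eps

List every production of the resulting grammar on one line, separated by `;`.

S → d f | a f | f S d | f B | f; B → f d | S

Nullable set = {B}.
ε ∉ L(G), so no ε-production is kept.
For each production, add variants omitting each subset of nullable occurrences: S → f B gives f B | f.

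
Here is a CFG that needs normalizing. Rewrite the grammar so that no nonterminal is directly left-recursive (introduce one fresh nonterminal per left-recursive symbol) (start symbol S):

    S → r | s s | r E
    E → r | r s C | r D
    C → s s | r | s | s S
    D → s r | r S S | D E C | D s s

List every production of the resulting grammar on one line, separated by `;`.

Left recursion appears on D.
For D: α = {E C, s s}, β = {s r, r S S}. Rewrite as D → β D' and D' → α D' | ε.

S → r | s s | r E; E → r | r s C | r D; C → s s | r | s | s S; D → s r D' | r S S D'; D' → E C D' | s s D' | eps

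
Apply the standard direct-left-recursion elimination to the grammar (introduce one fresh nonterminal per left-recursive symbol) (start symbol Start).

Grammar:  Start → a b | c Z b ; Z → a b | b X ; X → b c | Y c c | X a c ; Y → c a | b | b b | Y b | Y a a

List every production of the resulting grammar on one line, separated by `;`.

X, Y are directly left-recursive.
For X: α = {a c}, β = {b c, Y c c}. Rewrite as X → β X1 and X1 → α X1 | ε.
For Y: α = {b, a a}, β = {c a, b, b b}. Rewrite as Y → β Y1 and Y1 → α Y1 | ε.

Start → a b | c Z b; Z → a b | b X; X → b c X1 | Y c c X1; Y → c a Y1 | b Y1 | b b Y1; X1 → a c X1 | ε; Y1 → b Y1 | a a Y1 | ε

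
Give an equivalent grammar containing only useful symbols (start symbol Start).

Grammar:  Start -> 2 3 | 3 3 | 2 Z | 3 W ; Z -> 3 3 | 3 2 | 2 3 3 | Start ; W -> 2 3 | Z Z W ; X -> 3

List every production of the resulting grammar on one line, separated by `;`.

Start -> 2 3 | 3 3 | 2 Z | 3 W; Z -> 3 3 | 3 2 | 2 3 3 | Start; W -> 2 3 | Z Z W

Generating nonterminals: {Start, W, X, Z}.
Reachable from Start after that: {Start, W, Z}.
Removed useless symbols: {X} and every production mentioning them.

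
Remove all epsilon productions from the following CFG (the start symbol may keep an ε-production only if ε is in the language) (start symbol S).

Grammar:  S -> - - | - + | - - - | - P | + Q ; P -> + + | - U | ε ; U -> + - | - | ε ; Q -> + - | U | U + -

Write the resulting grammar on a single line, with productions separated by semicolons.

Nullable nonterminals: {P, Q, U}.
ε ∉ L(G), so no ε-production is kept.
For each production, add variants omitting each subset of nullable occurrences: S → - P gives - P | -. S → + Q gives + Q | +. P → - U gives - U | -.

S -> - - | - + | - - - | - P | - | + Q | +; P -> + + | - U | -; U -> + - | -; Q -> + - | U | U + -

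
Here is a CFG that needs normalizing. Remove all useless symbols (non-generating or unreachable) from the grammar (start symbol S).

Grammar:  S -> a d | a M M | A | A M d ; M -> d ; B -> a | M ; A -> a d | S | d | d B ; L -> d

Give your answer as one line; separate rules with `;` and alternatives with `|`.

S -> a d | a M M | A | A M d; M -> d; B -> a | M; A -> a d | S | d | d B

Generating nonterminals: {A, B, L, M, S}.
Reachable from S after that: {A, B, M, S}.
Removed useless symbols: {L} and every production mentioning them.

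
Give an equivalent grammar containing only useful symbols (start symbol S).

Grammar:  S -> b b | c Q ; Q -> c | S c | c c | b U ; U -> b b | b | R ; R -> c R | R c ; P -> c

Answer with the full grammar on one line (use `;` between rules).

S -> b b | c Q; Q -> c | S c | c c | b U; U -> b b | b

Generating nonterminals: {P, Q, S, U}.
Reachable from S after that: {Q, S, U}.
Removed useless symbols: {P, R} and every production mentioning them.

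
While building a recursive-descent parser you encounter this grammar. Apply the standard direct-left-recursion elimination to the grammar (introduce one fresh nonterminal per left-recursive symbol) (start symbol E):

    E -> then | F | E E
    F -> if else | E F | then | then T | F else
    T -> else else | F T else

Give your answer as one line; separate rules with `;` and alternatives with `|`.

E -> then E' | F E'; F -> if else F' | E F F' | then F' | then T F'; T -> else else | F T else; E' -> E E' | ε; F' -> else F' | ε

Directly left-recursive nonterminals: E, F.
For E: α = {E}, β = {then, F}. Rewrite as E → β E' and E' → α E' | ε.
For F: α = {else}, β = {if else, E F, then, then T}. Rewrite as F → β F' and F' → α F' | ε.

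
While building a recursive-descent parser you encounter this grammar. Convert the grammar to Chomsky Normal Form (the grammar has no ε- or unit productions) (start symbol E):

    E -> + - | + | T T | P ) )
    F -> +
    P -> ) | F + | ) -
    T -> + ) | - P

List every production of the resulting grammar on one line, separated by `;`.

Introduce a nonterminal for each terminal appearing in a rule of length ≥ 2: X1 → +, X2 → -, X3 → ).
Binarize each right-hand side of length ≥ 3 by chaining fresh nonterminals (Y1, Y2, …): affected rules were E → P X3 X3.

E -> X1 X2 | + | T T | P Y1; F -> +; P -> ) | F X1 | X3 X2; T -> X1 X3 | X2 P; X1 -> +; X2 -> -; X3 -> ); Y1 -> X3 X3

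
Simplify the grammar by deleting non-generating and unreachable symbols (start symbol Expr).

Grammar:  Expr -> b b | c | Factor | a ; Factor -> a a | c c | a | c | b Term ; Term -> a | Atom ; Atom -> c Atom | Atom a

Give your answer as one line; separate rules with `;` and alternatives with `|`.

Generating nonterminals: {Expr, Factor, Term}.
Reachable from Expr after that: {Expr, Factor, Term}.
Removed useless symbols: {Atom} and every production mentioning them.

Expr -> b b | c | Factor | a; Factor -> a a | c c | a | c | b Term; Term -> a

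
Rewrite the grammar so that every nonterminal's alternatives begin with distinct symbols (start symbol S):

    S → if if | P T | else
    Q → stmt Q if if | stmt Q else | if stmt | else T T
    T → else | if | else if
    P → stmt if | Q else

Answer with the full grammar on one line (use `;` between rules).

S → if if | P T | else; Q → if stmt | else T T | stmt Q Q'; T → if | else T'; P → stmt if | Q else; Q' → if if | else; T' → ε | if

Q has alternatives sharing prefix 'stmt Q': factor to Q → stmt Q Q' with Q' → if if | else.
T has alternatives sharing prefix 'else': factor to T → else T' with T' → ε | if.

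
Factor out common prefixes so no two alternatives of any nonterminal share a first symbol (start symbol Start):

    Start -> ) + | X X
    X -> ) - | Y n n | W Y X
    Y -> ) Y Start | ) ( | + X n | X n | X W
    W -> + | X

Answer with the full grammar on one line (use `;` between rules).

Start -> ) + | X X; X -> ) - | Y n n | W Y X; Y -> + X n | ) Y1 | X Y2; W -> + | X; Y1 -> Y Start | (; Y2 -> n | W

Y has alternatives sharing prefix ')': factor to Y → ) Y1 with Y1 → Y Start | (.
Y has alternatives sharing prefix 'X': factor to Y → X Y2 with Y2 → n | W.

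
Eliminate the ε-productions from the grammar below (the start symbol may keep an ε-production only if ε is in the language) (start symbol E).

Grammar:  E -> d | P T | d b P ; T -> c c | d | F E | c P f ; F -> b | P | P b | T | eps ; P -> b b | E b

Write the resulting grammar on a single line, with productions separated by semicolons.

Nullable nonterminals: {F}.
ε ∉ L(G), so no ε-production is kept.
Add the nullable-subset variants: T → F E gives F E | E.

E -> d | P T | d b P; T -> c c | d | F E | E | c P f; F -> b | P | P b | T; P -> b b | E b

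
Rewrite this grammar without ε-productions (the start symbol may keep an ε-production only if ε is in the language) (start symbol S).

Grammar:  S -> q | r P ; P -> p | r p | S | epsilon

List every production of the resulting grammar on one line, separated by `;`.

S -> q | r P | r; P -> p | r p | S

Nullable set = {P}.
ε ∉ L(G), so no ε-production is kept.
For each production, add variants omitting each subset of nullable occurrences: S → r P gives r P | r.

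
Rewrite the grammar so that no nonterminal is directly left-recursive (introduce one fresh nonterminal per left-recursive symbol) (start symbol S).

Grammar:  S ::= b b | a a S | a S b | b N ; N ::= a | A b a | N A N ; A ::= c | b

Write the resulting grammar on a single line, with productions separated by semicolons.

S ::= b b | a a S | a S b | b N; N ::= a N' | A b a N'; A ::= c | b; N' ::= A N N' | ε

N is directly left-recursive.
For N: α = {A N}, β = {a, A b a}. Rewrite as N → β N' and N' → α N' | ε.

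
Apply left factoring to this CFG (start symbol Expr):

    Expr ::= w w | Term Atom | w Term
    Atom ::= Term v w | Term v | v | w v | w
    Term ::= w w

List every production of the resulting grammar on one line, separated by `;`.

Expr ::= Term Atom | w Expr1; Atom ::= v | Term v Atom1 | w Atom2; Term ::= w w; Expr1 ::= w | Term; Atom1 ::= w | ε; Atom2 ::= v | ε

Expr has alternatives sharing prefix 'w': factor to Expr → w Expr1 with Expr1 → w | Term.
Atom has alternatives sharing prefix 'Term v': factor to Atom → Term v Atom1 with Atom1 → w | ε.
Atom has alternatives sharing prefix 'w': factor to Atom → w Atom2 with Atom2 → v | ε.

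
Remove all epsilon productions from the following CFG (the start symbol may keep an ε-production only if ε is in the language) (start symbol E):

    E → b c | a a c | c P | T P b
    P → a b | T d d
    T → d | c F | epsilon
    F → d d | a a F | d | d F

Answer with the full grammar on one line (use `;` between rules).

Nullable set = {T}.
ε ∉ L(G), so no ε-production is kept.
Expand every rule over subsets of its nullable positions: E → T P b gives T P b | P b. P → T d d gives T d d | d d.

E → b c | a a c | c P | T P b | P b; P → a b | T d d | d d; T → d | c F; F → d d | a a F | d | d F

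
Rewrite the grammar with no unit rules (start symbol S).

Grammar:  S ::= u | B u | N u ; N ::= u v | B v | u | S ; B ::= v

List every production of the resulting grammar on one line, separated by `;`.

S ::= u | B u | N u; N ::= u | B u | N u | u v | B v; B ::= v

Unit pairs: N ⇒* {S}.
Replace each nonterminal's rules with the union of the non-unit rules of every nonterminal it unit-derives.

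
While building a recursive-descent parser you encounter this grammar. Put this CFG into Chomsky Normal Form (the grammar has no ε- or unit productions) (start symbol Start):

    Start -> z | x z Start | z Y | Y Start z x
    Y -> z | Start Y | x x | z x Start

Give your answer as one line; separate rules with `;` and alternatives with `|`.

Introduce a nonterminal for each terminal appearing in a rule of length ≥ 2: X1 → x, X2 → z.
Binarize each right-hand side of length ≥ 3 by chaining fresh nonterminals (Y1, Y2, …): affected rules were Start → X1 X2 Start; Start → Y Start X2 X1; Y → X2 X1 Start.

Start -> z | X1 Y1 | X2 Y | Y Y2; Y -> z | Start Y | X1 X1 | X2 Y4; X1 -> x; X2 -> z; Y1 -> X2 Start; Y2 -> Start Y3; Y3 -> X2 X1; Y4 -> X1 Start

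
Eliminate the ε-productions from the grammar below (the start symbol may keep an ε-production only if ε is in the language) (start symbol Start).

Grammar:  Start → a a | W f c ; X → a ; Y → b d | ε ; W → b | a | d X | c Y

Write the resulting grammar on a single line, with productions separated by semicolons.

Nullable nonterminals: {Y}.
ε ∉ L(G), so no ε-production is kept.
Add the nullable-subset variants: W → c Y gives c Y | c.

Start → a a | W f c; X → a; Y → b d; W → b | a | d X | c Y | c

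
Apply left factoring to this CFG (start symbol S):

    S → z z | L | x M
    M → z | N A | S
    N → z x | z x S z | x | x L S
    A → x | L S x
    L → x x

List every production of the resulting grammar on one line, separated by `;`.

S → z z | L | x M; M → z | N A | S; N → z x N' | x N''; A → x | L S x; L → x x; N' → ε | S z; N'' → ε | L S

N has alternatives sharing prefix 'z x': factor to N → z x N' with N' → ε | S z.
N has alternatives sharing prefix 'x': factor to N → x N'' with N'' → ε | L S.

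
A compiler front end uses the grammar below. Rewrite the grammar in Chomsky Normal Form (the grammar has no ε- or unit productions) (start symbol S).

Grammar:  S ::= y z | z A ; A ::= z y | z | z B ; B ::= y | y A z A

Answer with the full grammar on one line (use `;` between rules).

S ::= X1 X2 | X2 A; A ::= X2 X1 | z | X2 B; B ::= y | X1 Y1; X1 ::= y; X2 ::= z; Y1 ::= A Y2; Y2 ::= X2 A

Introduce a nonterminal for each terminal appearing in a rule of length ≥ 2: X1 → y, X2 → z.
Binarize each right-hand side of length ≥ 3 by chaining fresh nonterminals (Y1, Y2, …): affected rules were B → X1 A X2 A.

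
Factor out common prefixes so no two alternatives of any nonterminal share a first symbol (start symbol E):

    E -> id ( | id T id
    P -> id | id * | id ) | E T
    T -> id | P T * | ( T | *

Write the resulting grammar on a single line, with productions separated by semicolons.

E has alternatives sharing prefix 'id': factor to E → id E' with E' → ( | T id.
P has alternatives sharing prefix 'id': factor to P → id P' with P' → ε | * | ).

E -> id E'; P -> E T | id P'; T -> id | P T * | ( T | *; E' -> ( | T id; P' -> epsilon | * | )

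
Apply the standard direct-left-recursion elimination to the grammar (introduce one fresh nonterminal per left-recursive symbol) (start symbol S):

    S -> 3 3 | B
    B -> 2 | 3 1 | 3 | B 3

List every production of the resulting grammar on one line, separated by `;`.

S -> 3 3 | B; B -> 2 B' | 3 1 B' | 3 B'; B' -> 3 B' | ε

Directly left-recursive nonterminal: B.
For B: α = {3}, β = {2, 3 1, 3}. Rewrite as B → β B' and B' → α B' | ε.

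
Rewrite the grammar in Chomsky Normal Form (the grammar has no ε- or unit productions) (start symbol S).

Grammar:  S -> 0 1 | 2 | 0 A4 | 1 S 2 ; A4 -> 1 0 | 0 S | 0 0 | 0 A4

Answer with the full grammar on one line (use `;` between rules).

Introduce a nonterminal for each terminal appearing in a rule of length ≥ 2: X1 → 0, X2 → 1, X3 → 2.
Binarize each right-hand side of length ≥ 3 by chaining fresh nonterminals (Y1, Y2, …): affected rules were S → X2 S X3.

S -> X1 X2 | 2 | X1 A4 | X2 Y1; A4 -> X2 X1 | X1 S | X1 X1 | X1 A4; X1 -> 0; X2 -> 1; X3 -> 2; Y1 -> S X3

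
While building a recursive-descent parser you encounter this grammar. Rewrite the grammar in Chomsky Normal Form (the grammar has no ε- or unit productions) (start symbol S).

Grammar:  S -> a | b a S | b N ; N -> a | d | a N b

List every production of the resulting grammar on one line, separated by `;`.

Introduce a nonterminal for each terminal appearing in a rule of length ≥ 2: X1 → b, X2 → a.
Binarize each right-hand side of length ≥ 3 by chaining fresh nonterminals (Y1, Y2, …): affected rules were S → X1 X2 S; N → X2 N X1.

S -> a | X1 Y1 | X1 N; N -> a | d | X2 Y2; X1 -> b; X2 -> a; Y1 -> X2 S; Y2 -> N X1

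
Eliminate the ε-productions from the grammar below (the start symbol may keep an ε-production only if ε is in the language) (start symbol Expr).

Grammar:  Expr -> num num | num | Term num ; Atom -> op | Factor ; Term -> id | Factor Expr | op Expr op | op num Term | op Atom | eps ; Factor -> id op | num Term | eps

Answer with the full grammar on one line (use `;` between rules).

Expr -> num num | num | Term num; Atom -> op | Factor; Term -> id | Factor Expr | Expr | op Expr op | op num Term | op num | op Atom | op; Factor -> id op | num Term | num

Nullable nonterminals: {Atom, Factor, Term}.
ε ∉ L(G), so no ε-production is kept.
Add the nullable-subset variants: Term → Factor Expr gives Factor Expr | Expr. Term → op num Term gives op num Term | op num. Term → op Atom gives op Atom | op. Factor → num Term gives num Term | num.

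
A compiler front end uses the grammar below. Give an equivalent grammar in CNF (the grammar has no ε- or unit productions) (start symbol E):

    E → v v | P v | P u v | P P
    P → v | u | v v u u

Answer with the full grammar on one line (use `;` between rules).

Introduce a nonterminal for each terminal appearing in a rule of length ≥ 2: X1 → v, X2 → u.
Binarize each right-hand side of length ≥ 3 by chaining fresh nonterminals (Y1, Y2, …): affected rules were E → P X2 X1; P → X1 X1 X2 X2.

E → X1 X1 | P X1 | P Y1 | P P; P → v | u | X1 Y2; X1 → v; X2 → u; Y1 → X2 X1; Y2 → X1 Y3; Y3 → X2 X2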